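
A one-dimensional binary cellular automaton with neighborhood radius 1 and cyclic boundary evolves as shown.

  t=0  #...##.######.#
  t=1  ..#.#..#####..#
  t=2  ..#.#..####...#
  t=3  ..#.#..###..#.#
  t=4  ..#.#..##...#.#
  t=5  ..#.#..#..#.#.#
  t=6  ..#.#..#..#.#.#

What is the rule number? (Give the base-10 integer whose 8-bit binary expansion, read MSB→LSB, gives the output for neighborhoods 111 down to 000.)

  ### -> #   bit 7 = 1  t=0,i=8
  ##. -> .   bit 6 = 0  t=0,i=0
  #.# -> .   bit 5 = 0  t=0,i=6
  #.. -> .   bit 4 = 0  t=0,i=1
  .## -> #   bit 3 = 1  t=0,i=4
  .#. -> #   bit 2 = 1  t=1,i=2
  ..# -> .   bit 1 = 0  t=0,i=3
  ... -> #   bit 0 = 1  t=0,i=2
  bits 10001101 = 141

141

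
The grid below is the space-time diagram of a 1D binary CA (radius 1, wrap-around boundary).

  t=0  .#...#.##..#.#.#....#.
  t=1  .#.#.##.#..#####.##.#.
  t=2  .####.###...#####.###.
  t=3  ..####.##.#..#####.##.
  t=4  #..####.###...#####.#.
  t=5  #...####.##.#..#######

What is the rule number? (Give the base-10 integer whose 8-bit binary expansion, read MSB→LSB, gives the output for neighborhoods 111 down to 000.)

229

  ### -> #   bit 7 = 1  t=1,i=12
  ##. -> #   bit 6 = 1  t=0,i=8
  #.# -> #   bit 5 = 1  t=0,i=6
  #.. -> .   bit 4 = 0  t=0,i=2
  .## -> .   bit 3 = 0  t=0,i=7
  .#. -> #   bit 2 = 1  t=0,i=1
  ..# -> .   bit 1 = 0  t=0,i=0
  ... -> #   bit 0 = 1  t=0,i=3
  bits 11100101 = 229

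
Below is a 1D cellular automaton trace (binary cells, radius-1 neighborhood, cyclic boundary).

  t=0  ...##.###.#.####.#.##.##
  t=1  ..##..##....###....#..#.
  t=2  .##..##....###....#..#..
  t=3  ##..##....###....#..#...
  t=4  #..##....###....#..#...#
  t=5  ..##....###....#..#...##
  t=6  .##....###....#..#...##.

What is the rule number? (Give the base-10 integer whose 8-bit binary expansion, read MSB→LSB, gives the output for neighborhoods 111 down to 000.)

  nb ###: next=#  (t=0,i=7, bit7=1)
  nb ##.: next=.  (t=0,i=4, bit6=0)
  nb #.#: next=.  (t=0,i=5, bit5=0)
  nb #..: next=.  (t=0,i=0, bit4=0)
  nb .##: next=#  (t=0,i=3, bit3=1)
  nb .#.: next=.  (t=0,i=10, bit2=0)
  nb ..#: next=#  (t=0,i=2, bit1=1)
  nb ...: next=.  (t=0,i=1, bit0=0)
  bits 10001010 = 138

138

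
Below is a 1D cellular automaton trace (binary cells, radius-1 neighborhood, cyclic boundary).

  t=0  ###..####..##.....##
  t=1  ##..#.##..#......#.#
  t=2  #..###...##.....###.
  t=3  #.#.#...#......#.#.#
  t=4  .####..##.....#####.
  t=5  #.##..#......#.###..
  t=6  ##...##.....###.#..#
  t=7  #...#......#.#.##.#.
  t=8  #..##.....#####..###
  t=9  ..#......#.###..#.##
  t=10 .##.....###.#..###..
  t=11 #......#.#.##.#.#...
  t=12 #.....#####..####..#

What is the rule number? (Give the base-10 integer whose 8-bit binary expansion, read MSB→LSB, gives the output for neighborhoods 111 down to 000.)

166

  [7] ### => #  t=0,i=0
  [6] ##. => .  t=0,i=2
  [5] #.# => #  t=1,i=5
  [4] #.. => .  t=0,i=3
  [3] .## => .  t=0,i=5
  [2] .#. => #  t=1,i=4
  [1] ..# => #  t=0,i=4
  [0] ... => .  t=0,i=14
  bits 10100110 = 166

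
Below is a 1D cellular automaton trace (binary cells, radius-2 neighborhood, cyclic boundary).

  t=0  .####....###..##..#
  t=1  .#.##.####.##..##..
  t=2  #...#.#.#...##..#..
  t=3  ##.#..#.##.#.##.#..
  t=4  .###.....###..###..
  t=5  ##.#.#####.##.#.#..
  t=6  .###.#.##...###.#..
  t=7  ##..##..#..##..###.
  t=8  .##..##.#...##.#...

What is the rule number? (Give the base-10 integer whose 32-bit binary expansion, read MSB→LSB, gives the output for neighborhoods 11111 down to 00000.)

3601936799

  ##### -> #   bit 31 = 1  t=5,i=7
  ####. -> #   bit 30 = 1  t=0,i=3
  ###.# -> .   bit 29 = 0  t=1,i=9
  ###.. -> #   bit 28 = 1  t=0,i=4
  ##.## -> .   bit 27 = 0  t=1,i=5
  ##.#. -> #   bit 26 = 1  t=3,i=2
  ##..# -> #   bit 25 = 1  t=0,i=12
  ##... -> .   bit 24 = 0  t=0,i=5
  #.### -> #   bit 23 = 1  t=0,i=1
  #.##. -> .   bit 22 = 0  t=1,i=3
  #.#.# -> #   bit 21 = 1  t=2,i=6
  #.#.. -> #   bit 20 = 1  t=2,i=8
  #..## -> .   bit 19 = 0  t=0,i=13
  #..#. -> .   bit 18 = 0  t=0,i=17
  #...# -> .   bit 17 = 0  t=1,i=18
  #.... -> #   bit 16 = 1  t=0,i=6
  .#### -> .   bit 15 = 0  t=0,i=2
  .###. -> .   bit 14 = 0  t=0,i=10
  .##.# -> #   bit 13 = 1  t=1,i=4
  .##.. -> #   bit 12 = 1  t=0,i=15
  .#.## -> .   bit 11 = 0  t=0,i=0
  .#.#. -> .   bit 10 = 0  t=2,i=5
  .#..# -> .   bit 9 = 0  t=2,i=17
  .#... -> #   bit 8 = 1  t=2,i=1
  ..### -> #   bit 7 = 1  t=0,i=9
  ..##. -> .   bit 6 = 0  t=0,i=14
  ..#.# -> .   bit 5 = 0  t=0,i=18
  ..#.. -> #   bit 4 = 1  t=2,i=0
  ...## -> #   bit 3 = 1  t=0,i=8
  ...#. -> #   bit 2 = 1  t=1,i=0
  ....# -> #   bit 1 = 1  t=0,i=7
  ..... -> #   bit 0 = 1  t=4,i=6
  bits 11010110101100010011000110011111 = 3601936799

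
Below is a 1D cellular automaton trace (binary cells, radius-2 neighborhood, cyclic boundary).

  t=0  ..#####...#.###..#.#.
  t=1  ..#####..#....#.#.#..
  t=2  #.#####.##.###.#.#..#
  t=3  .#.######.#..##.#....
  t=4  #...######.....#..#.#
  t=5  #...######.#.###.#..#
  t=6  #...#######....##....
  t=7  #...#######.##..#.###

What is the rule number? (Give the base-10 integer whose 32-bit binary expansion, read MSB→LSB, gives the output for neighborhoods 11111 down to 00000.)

4232418454

  [31] ##### => #  t=0,i=4
  [30] ####. => #  t=0,i=5
  [29] ###.# => #  t=2,i=6
  [28] ###.. => #  t=0,i=6
  [27] ##.## => #  t=2,i=1
  [26] ##.#. => #  t=2,i=14
  [25] ##..# => .  t=0,i=15
  [24] ##... => .  t=0,i=7
  [23] #.### => .  t=0,i=12
  [22] #.##. => #  t=2,i=8
  [21] #.#.# => .  t=1,i=16
  [20] #.#.. => .  t=0,i=19
  [19] #..## => .  t=2,i=19
  [18] #..#. => #  t=0,i=16
  [17] #...# => .  t=0,i=0
  [16] #.... => #  t=1,i=11
  [15] .#### => #  t=0,i=3
  [14] .###. => .  t=0,i=13
  [13] .##.# => .  t=2,i=0
  [12] .##.. => #  t=4,i=0
  [11] .#.## => .  t=0,i=11
  [10] .#.#. => #  t=0,i=18
  [9] .#..# => .  t=2,i=18
  [8] .#... => .  t=0,i=20
  [7] ..### => #  t=0,i=2
  [6] ..##. => .  t=2,i=20
  [5] ..#.# => .  t=0,i=10
  [4] ..#.. => #  t=1,i=9
  [3] ...## => .  t=0,i=1
  [2] ...#. => #  t=0,i=9
  [1] ....# => #  t=1,i=0
  [0] ..... => .  t=3,i=19
  bits 11111100010001011001010010010110 = 4232418454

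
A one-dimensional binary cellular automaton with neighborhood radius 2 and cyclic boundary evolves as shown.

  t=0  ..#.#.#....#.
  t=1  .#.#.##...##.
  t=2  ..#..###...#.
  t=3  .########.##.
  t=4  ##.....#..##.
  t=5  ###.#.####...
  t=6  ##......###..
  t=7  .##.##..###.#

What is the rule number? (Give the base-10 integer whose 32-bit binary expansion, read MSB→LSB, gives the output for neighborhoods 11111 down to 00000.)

1364743829

  [31] ##### => .  t=3,i=3
  [30] ####. => #  t=3,i=7
  [29] ###.# => .  t=3,i=8
  [28] ###.. => #  t=2,i=7
  [27] ##.## => .  t=3,i=9
  [26] ##.#. => .  t=5,i=3
  [25] ##..# => .  t=1,i=12
  [24] ##... => #  t=1,i=7
  [23] #.### => .  t=5,i=6
  [22] #.##. => #  t=1,i=5
  [21] #.#.# => .  t=0,i=4
  [20] #.#.. => #  t=0,i=6
  [19] #..## => #  t=2,i=4
  [18] #..#. => .  t=1,i=0
  [17] #...# => .  t=0,i=0
  [16] #.... => .  t=0,i=8
  [15] .#### => .  t=3,i=2
  [14] .###. => #  t=2,i=6
  [13] .##.# => .  t=4,i=11
  [12] .##.. => #  t=1,i=6
  [11] .#.## => .  t=1,i=4
  [10] .#.#. => #  t=0,i=3
  [9] .#..# => #  t=2,i=3
  [8] .#... => .  t=0,i=7
  [7] ..### => #  t=2,i=5
  [6] ..##. => .  t=1,i=10
  [5] ..#.# => .  t=0,i=2
  [4] ..#.. => #  t=0,i=11
  [3] ...## => .  t=1,i=9
  [2] ...#. => #  t=0,i=1
  [1] ....# => .  t=0,i=9
  [0] ..... => #  t=4,i=4
  bits 01010001010110000101011010010101 = 1364743829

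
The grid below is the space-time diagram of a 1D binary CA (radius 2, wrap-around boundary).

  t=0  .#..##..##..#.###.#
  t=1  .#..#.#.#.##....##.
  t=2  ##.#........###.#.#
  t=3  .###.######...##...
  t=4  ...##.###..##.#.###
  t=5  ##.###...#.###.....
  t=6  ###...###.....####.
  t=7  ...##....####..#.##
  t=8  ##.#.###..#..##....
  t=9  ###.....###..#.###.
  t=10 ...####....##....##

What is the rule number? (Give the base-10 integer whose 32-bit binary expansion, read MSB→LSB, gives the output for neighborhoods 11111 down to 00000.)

  ##### -> #   bit 31 = 1  t=3,i=7
  ####. -> .   bit 30 = 0  t=3,i=9
  ###.# -> #   bit 29 = 1  t=0,i=16
  ###.. -> .   bit 28 = 0  t=3,i=10
  ##.## -> #   bit 27 = 1  t=3,i=4
  ##.#. -> #   bit 26 = 1  t=0,i=17
  ##..# -> #   bit 25 = 1  t=0,i=6
  ##... -> #   bit 24 = 1  t=1,i=12
  #.### -> .   bit 23 = 0  t=0,i=14
  #.##. -> .   bit 22 = 0  t=1,i=10
  #.#.# -> .   bit 21 = 0  t=0,i=18
  #.#.. -> #   bit 20 = 1  t=0,i=1
  #..## -> .   bit 19 = 0  t=0,i=3
  #..#. -> #   bit 18 = 1  t=0,i=11
  #...# -> #   bit 17 = 1  t=3,i=12
  #.... -> #   bit 16 = 1  t=1,i=13
  .#### -> #   bit 15 = 1  t=3,i=6
  .###. -> .   bit 14 = 0  t=0,i=15
  .##.# -> #   bit 13 = 1  t=4,i=4
  .##.. -> .   bit 12 = 0  t=0,i=5
  .#.## -> .   bit 11 = 0  t=0,i=13
  .#.#. -> .   bit 10 = 0  t=0,i=0
  .#..# -> .   bit 9 = 0  t=0,i=2
  .#... -> .   bit 8 = 0  t=2,i=4
  ..### -> .   bit 7 = 0  t=2,i=12
  ..##. -> #   bit 6 = 1  t=0,i=4
  ..#.# -> .   bit 5 = 0  t=0,i=12
  ..#.. -> #   bit 4 = 1  t=1,i=1
  ...## -> .   bit 3 = 0  t=1,i=15
  ...#. -> #   bit 2 = 1  t=5,i=8
  ....# -> #   bit 1 = 1  t=1,i=14
  ..... -> #   bit 0 = 1  t=2,i=6
  bits 10101111000101111010000001010111 = 2937561175

2937561175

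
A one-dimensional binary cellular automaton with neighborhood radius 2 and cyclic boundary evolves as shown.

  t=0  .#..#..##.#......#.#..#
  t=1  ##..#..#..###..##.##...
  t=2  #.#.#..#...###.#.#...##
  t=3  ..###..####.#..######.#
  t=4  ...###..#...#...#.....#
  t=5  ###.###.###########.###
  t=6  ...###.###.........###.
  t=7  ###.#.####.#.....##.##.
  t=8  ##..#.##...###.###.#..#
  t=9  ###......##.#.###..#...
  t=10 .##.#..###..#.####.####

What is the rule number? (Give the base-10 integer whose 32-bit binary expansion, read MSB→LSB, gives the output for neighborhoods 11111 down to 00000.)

447989086

  [31] ##### => .  t=3,i=17
  [30] ####. => .  t=3,i=9
  [29] ###.# => .  t=2,i=0
  [28] ###.. => #  t=1,i=12
  [27] ##.## => #  t=1,i=17
  [26] ##.#. => .  t=0,i=9
  [25] ##..# => #  t=1,i=2
  [24] ##... => .  t=1,i=20
  [23] #.### => #  t=5,i=4
  [22] #.##. => .  t=1,i=18
  [21] #.#.# => #  t=2,i=2
  [20] #.#.. => #  t=0,i=1
  [19] #..## => .  t=0,i=6
  [18] #..#. => .  t=0,i=3
  [17] #...# => #  t=1,i=21
  [16] #.... => #  t=0,i=12
  [15] .#### => #  t=3,i=8
  [14] .###. => #  t=1,i=11
  [13] .##.# => .  t=0,i=8
  [12] .##.. => .  t=1,i=1
  [11] .#.## => .  t=7,i=5
  [10] .#.#. => #  t=0,i=0
  [9] .#..# => .  t=0,i=2
  [8] .#... => #  t=0,i=11
  [7] ..### => .  t=1,i=10
  [6] ..##. => #  t=0,i=7
  [5] ..#.# => .  t=0,i=17
  [4] ..#.. => #  t=0,i=4
  [3] ...## => #  t=1,i=22
  [2] ...#. => #  t=0,i=16
  [1] ....# => #  t=0,i=15
  [0] ..... => .  t=0,i=13
  bits 00011010101100111100010101011110 = 447989086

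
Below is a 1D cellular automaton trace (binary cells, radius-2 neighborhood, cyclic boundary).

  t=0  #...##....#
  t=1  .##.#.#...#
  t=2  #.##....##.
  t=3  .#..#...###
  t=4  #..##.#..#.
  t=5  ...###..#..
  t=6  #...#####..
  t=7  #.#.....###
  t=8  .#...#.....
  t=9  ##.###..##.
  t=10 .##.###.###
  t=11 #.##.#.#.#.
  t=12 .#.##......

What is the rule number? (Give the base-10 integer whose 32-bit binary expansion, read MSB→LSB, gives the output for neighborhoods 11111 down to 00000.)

  nb #####: next=.  (t=6,i=6, bit31=0)
  nb ####.: next=.  (t=6,i=7, bit30=0)
  nb ###.#: next=.  (t=3,i=10, bit29=0)
  nb ###..: next=#  (t=5,i=5, bit28=1)
  nb ##.##: next=#  (t=9,i=2, bit27=1)
  nb ##.#.: next=#  (t=1,i=3, bit26=1)
  nb ##..#: next=#  (t=5,i=6, bit25=1)
  nb ##...: next=#  (t=0,i=1, bit24=1)
  nb #.###: next=.  (t=9,i=3, bit23=0)
  nb #.##.: next=.  (t=1,i=1, bit22=0)
  nb #.#.#: next=.  (t=1,i=4, bit21=0)
  nb #.#..: next=.  (t=1,i=6, bit20=0)
  nb #..##: next=.  (t=4,i=2, bit19=0)
  nb #..#.: next=#  (t=3,i=3, bit18=1)
  nb #...#: next=#  (t=0,i=2, bit17=1)
  nb #....: next=.  (t=0,i=7, bit16=0)
  nb .####: next=.  (t=6,i=5, bit15=0)
  nb .###.: next=#  (t=3,i=9, bit14=1)
  nb .##.#: next=#  (t=1,i=2, bit13=1)
  nb .##..: next=.  (t=0,i=0, bit12=0)
  nb .#.##: next=#  (t=1,i=0, bit11=1)
  nb .#.#.: next=.  (t=1,i=5, bit10=0)
  nb .#..#: next=.  (t=3,i=2, bit9=0)
  nb .#...: next=.  (t=1,i=7, bit8=0)
  nb ..###: next=.  (t=3,i=8, bit7=0)
  nb ..##.: next=#  (t=0,i=4, bit6=1)
  nb ..#.#: next=.  (t=1,i=10, bit5=0)
  nb ..#..: next=#  (t=3,i=4, bit4=1)
  nb ...##: next=.  (t=0,i=3, bit3=0)
  nb ...#.: next=#  (t=1,i=9, bit2=1)
  nb ....#: next=.  (t=0,i=8, bit1=0)
  nb .....: next=#  (t=5,i=0, bit0=1)
  bits 00011111000001100110100001010101 = 520513621

520513621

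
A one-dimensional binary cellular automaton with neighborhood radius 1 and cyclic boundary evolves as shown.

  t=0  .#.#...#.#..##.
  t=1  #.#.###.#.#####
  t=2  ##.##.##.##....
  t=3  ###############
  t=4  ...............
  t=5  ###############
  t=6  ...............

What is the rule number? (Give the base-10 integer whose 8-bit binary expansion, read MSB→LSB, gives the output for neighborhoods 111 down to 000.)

123

  nb ###: next=.  (t=1,i=5, bit7=0)
  nb ##.: next=#  (t=0,i=13, bit6=1)
  nb #.#: next=#  (t=0,i=2, bit5=1)
  nb #..: next=#  (t=0,i=4, bit4=1)
  nb .##: next=#  (t=0,i=12, bit3=1)
  nb .#.: next=.  (t=0,i=1, bit2=0)
  nb ..#: next=#  (t=0,i=0, bit1=1)
  nb ...: next=#  (t=0,i=5, bit0=1)
  bits 01111011 = 123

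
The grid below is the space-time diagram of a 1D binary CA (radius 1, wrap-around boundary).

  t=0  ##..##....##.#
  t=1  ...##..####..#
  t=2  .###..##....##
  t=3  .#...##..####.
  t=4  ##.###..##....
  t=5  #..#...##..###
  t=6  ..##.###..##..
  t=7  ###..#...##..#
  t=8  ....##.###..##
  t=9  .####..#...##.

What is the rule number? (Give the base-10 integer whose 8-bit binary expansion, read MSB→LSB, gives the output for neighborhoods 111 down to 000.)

15

  ###|.  b7=0 t=0,i=0
  ##.|.  b6=0 t=0,i=1
  #.#|.  b5=0 t=0,i=12
  #..|.  b4=0 t=0,i=2
  .##|#  b3=1 t=0,i=4
  .#.|#  b2=1 t=1,i=13
  ..#|#  b1=1 t=0,i=3
  ...|#  b0=1 t=0,i=7
  bits 00001111 = 15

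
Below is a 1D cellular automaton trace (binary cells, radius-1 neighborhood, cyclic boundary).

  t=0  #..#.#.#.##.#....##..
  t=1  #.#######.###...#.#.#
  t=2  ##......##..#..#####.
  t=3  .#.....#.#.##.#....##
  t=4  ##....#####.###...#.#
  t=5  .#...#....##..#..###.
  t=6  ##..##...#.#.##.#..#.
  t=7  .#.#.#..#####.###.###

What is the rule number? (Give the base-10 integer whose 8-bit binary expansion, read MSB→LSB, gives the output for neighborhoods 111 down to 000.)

102

  [7] ### => .  t=1,i=3
  [6] ##. => #  t=0,i=10
  [5] #.# => #  t=0,i=4
  [4] #.. => .  t=0,i=1
  [3] .## => .  t=0,i=9
  [2] .#. => #  t=0,i=0
  [1] ..# => #  t=0,i=2
  [0] ... => .  t=0,i=14
  bits 01100110 = 102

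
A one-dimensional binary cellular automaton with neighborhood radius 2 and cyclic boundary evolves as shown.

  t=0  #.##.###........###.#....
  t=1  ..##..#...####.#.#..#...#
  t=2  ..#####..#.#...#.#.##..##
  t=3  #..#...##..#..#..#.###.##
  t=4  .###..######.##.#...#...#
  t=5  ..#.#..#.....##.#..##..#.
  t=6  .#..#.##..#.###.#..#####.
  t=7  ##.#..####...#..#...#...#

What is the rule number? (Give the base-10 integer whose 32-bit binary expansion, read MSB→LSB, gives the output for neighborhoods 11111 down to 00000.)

  nb #####: next=.  (t=2,i=4, bit31=0)
  nb ####.: next=.  (t=1,i=12, bit30=0)
  nb ###.#: next=.  (t=0,i=18, bit29=0)
  nb ###..: next=.  (t=0,i=7, bit28=0)
  nb ##.##: next=.  (t=0,i=4, bit27=0)
  nb ##.#.: next=.  (t=0,i=19, bit26=0)
  nb ##..#: next=#  (t=1,i=4, bit25=1)
  nb ##...: next=.  (t=0,i=8, bit24=0)
  nb #.###: next=.  (t=0,i=5, bit23=0)
  nb #.##.: next=#  (t=0,i=2, bit22=1)
  nb #.#.#: next=#  (t=1,i=15, bit21=1)
  nb #.#..: next=#  (t=0,i=20, bit20=1)
  nb #..##: next=.  (t=1,i=1, bit19=0)
  nb #..#.: next=#  (t=1,i=5, bit18=1)
  nb #...#: next=.  (t=1,i=8, bit17=0)
  nb #....: next=.  (t=0,i=9, bit16=0)
  nb .####: next=#  (t=1,i=11, bit15=1)
  nb .###.: next=#  (t=0,i=6, bit14=1)
  nb .##.#: next=#  (t=0,i=3, bit13=1)
  nb .##..: next=#  (t=1,i=3, bit12=1)
  nb .#.##: next=.  (t=0,i=1, bit11=0)
  nb .#.#.: next=.  (t=1,i=16, bit10=0)
  nb .#..#: next=.  (t=1,i=0, bit9=0)
  nb .#...: next=.  (t=0,i=21, bit8=0)
  nb ..###: next=.  (t=0,i=16, bit7=0)
  nb ..##.: next=#  (t=1,i=2, bit6=1)
  nb ..#.#: next=.  (t=0,i=0, bit5=0)
  nb ..#..: next=#  (t=1,i=6, bit4=1)
  nb ...##: next=#  (t=0,i=15, bit3=1)
  nb ...#.: next=#  (t=0,i=24, bit2=1)
  nb ....#: next=.  (t=0,i=14, bit1=0)
  nb .....: next=#  (t=0,i=10, bit0=1)
  bits 00000010011101001111000001011101 = 41218141

41218141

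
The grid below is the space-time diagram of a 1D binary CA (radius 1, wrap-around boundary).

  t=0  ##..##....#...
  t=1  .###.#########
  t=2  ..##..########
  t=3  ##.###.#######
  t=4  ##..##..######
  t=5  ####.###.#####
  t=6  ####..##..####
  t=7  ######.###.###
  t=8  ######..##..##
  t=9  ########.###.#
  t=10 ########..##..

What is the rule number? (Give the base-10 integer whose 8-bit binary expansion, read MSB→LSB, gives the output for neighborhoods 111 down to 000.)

215

  [7] ### => #  t=1,i=2
  [6] ##. => #  t=0,i=1
  [5] #.# => .  t=1,i=0
  [4] #.. => #  t=0,i=2
  [3] .## => .  t=0,i=0
  [2] .#. => #  t=0,i=10
  [1] ..# => #  t=0,i=3
  [0] ... => #  t=0,i=7
  bits 11010111 = 215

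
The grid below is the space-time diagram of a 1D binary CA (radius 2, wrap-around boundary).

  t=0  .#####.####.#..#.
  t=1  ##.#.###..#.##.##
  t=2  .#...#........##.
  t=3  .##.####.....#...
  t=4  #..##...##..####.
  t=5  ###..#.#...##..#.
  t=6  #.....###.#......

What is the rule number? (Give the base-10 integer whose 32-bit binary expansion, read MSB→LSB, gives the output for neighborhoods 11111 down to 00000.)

2845378460

  ##### -> #   bit 31 = 1  t=0,i=3
  ####. -> .   bit 30 = 0  t=0,i=4
  ###.# -> #   bit 29 = 1  t=0,i=5
  ###.. -> .   bit 28 = 0  t=1,i=7
  ##.## -> #   bit 27 = 1  t=0,i=6
  ##.#. -> .   bit 26 = 0  t=0,i=11
  ##..# -> .   bit 25 = 0  t=1,i=8
  ##... -> #   bit 24 = 1  t=3,i=8
  #.### -> #   bit 23 = 1  t=0,i=7
  #.##. -> .   bit 22 = 0  t=1,i=12
  #.#.# -> .   bit 21 = 0  t=1,i=3
  #.#.. -> #   bit 20 = 1  t=0,i=12
  #..## -> #   bit 19 = 1  t=0,i=0
  #..#. -> .   bit 18 = 0  t=0,i=14
  #...# -> .   bit 17 = 0  t=2,i=3
  #.... -> #   bit 16 = 1  t=2,i=7
  .#### -> .   bit 15 = 0  t=0,i=2
  .###. -> .   bit 14 = 0  t=1,i=6
  .##.# -> .   bit 13 = 0  t=1,i=13
  .##.. -> .   bit 12 = 0  t=2,i=15
  .#.## -> .   bit 11 = 0  t=1,i=4
  .#.#. -> #   bit 10 = 1  t=5,i=6
  .#..# -> #   bit 9 = 1  t=0,i=13
  .#... -> #   bit 8 = 1  t=2,i=2
  ..### -> #   bit 7 = 1  t=0,i=1
  ..##. -> .   bit 6 = 0  t=2,i=14
  ..#.# -> .   bit 5 = 0  t=1,i=10
  ..#.. -> #   bit 4 = 1  t=0,i=15
  ...## -> #   bit 3 = 1  t=2,i=13
  ...#. -> #   bit 2 = 1  t=2,i=4
  ....# -> .   bit 1 = 0  t=2,i=12
  ..... -> .   bit 0 = 0  t=2,i=8
  bits 10101001100110010000011110011100 = 2845378460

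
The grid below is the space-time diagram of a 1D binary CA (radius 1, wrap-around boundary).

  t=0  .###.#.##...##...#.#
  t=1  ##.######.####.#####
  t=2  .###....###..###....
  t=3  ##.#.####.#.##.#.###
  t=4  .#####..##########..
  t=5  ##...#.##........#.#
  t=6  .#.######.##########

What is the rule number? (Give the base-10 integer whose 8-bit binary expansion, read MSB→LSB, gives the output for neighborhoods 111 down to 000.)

  ### -> .   bit 7 = 0  t=0,i=2
  ##. -> #   bit 6 = 1  t=0,i=3
  #.# -> #   bit 5 = 1  t=0,i=0
  #.. -> .   bit 4 = 0  t=0,i=9
  .## -> #   bit 3 = 1  t=0,i=1
  .#. -> #   bit 2 = 1  t=0,i=5
  ..# -> #   bit 1 = 1  t=0,i=11
  ... -> #   bit 0 = 1  t=0,i=10
  bits 01101111 = 111

111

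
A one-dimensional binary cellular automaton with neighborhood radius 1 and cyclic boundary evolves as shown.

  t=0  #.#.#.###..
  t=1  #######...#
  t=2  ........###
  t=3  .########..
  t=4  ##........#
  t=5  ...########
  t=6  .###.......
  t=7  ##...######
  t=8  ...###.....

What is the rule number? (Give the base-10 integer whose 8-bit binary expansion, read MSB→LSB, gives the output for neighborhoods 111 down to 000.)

  [7] ### => .  t=0,i=7
  [6] ##. => .  t=0,i=8
  [5] #.# => #  t=0,i=1
  [4] #.. => .  t=0,i=9
  [3] .## => #  t=0,i=6
  [2] .#. => #  t=0,i=0
  [1] ..# => #  t=0,i=10
  [0] ... => #  t=1,i=8
  bits 00101111 = 47

47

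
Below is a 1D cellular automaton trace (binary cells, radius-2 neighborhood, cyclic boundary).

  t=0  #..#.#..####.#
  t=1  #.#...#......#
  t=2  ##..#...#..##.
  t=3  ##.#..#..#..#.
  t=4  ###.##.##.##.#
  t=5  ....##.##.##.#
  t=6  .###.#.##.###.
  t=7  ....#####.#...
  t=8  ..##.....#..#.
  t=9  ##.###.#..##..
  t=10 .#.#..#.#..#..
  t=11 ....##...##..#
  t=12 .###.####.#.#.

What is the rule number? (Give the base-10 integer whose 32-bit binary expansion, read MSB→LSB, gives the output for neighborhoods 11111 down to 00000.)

99039754

  nb #####: next=.  (t=7,i=6, bit31=0)
  nb ####.: next=.  (t=0,i=10, bit30=0)
  nb ###.#: next=.  (t=0,i=11, bit29=0)
  nb ###..: next=.  (t=6,i=12, bit28=0)
  nb ##.##: next=.  (t=0,i=12, bit27=0)
  nb ##.#.: next=#  (t=1,i=1, bit26=1)
  nb ##..#: next=.  (t=0,i=1, bit25=0)
  nb ##...: next=#  (t=8,i=4, bit24=1)
  nb #.###: next=#  (t=4,i=13, bit23=1)
  nb #.##.: next=#  (t=0,i=13, bit22=1)
  nb #.#.#: next=#  (t=6,i=5, bit21=1)
  nb #.#..: next=.  (t=0,i=5, bit20=0)
  nb #..##: next=.  (t=0,i=7, bit19=0)
  nb #..#.: next=#  (t=0,i=2, bit18=1)
  nb #...#: next=#  (t=1,i=4, bit17=1)
  nb #....: next=#  (t=1,i=8, bit16=1)
  nb .####: next=.  (t=0,i=9, bit15=0)
  nb .###.: next=.  (t=6,i=2, bit14=0)
  nb .##.#: next=#  (t=1,i=0, bit13=1)
  nb .##..: next=#  (t=0,i=0, bit12=1)
  nb .#.##: next=#  (t=3,i=13, bit11=1)
  nb .#.#.: next=.  (t=0,i=4, bit10=0)
  nb .#..#: next=#  (t=0,i=6, bit9=1)
  nb .#...: next=.  (t=1,i=3, bit8=0)
  nb ..###: next=.  (t=0,i=8, bit7=0)
  nb ..##.: next=.  (t=1,i=13, bit6=0)
  nb ..#.#: next=.  (t=0,i=3, bit5=0)
  nb ..#..: next=.  (t=1,i=6, bit4=0)
  nb ...##: next=#  (t=1,i=12, bit3=1)
  nb ...#.: next=.  (t=1,i=5, bit2=0)
  nb ....#: next=#  (t=1,i=11, bit1=1)
  nb .....: next=.  (t=1,i=9, bit0=0)
  bits 00000101111001110011101000001010 = 99039754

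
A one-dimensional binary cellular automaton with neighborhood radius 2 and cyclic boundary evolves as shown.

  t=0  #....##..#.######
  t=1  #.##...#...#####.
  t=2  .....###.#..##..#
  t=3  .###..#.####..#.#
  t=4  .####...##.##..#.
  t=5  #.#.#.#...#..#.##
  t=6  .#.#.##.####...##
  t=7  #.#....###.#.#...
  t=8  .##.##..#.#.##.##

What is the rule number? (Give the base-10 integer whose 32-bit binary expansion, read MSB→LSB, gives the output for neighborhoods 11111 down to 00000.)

2661008919

  nb #####: next=#  (t=0,i=13, bit31=1)
  nb ####.: next=.  (t=0,i=16, bit30=0)
  nb ###.#: next=.  (t=1,i=15, bit29=0)
  nb ###..: next=#  (t=0,i=0, bit28=1)
  nb ##.##: next=#  (t=4,i=10, bit27=1)
  nb ##.#.: next=#  (t=1,i=16, bit26=1)
  nb ##..#: next=#  (t=0,i=7, bit25=1)
  nb ##...: next=.  (t=0,i=1, bit24=0)
  nb #.###: next=#  (t=0,i=11, bit23=1)
  nb #.##.: next=.  (t=1,i=2, bit22=0)
  nb #.#.#: next=.  (t=1,i=0, bit21=0)
  nb #.#..: next=#  (t=2,i=9, bit20=1)
  nb #..##: next=#  (t=2,i=11, bit19=1)
  nb #..#.: next=.  (t=0,i=8, bit18=0)
  nb #...#: next=#  (t=1,i=5, bit17=1)
  nb #....: next=#  (t=0,i=2, bit16=1)
  nb .####: next=#  (t=0,i=12, bit15=1)
  nb .###.: next=#  (t=2,i=6, bit14=1)
  nb .##.#: next=.  (t=4,i=9, bit13=0)
  nb .##..: next=.  (t=0,i=6, bit12=0)
  nb .#.##: next=.  (t=0,i=10, bit11=0)
  nb .#.#.: next=#  (t=3,i=15, bit10=1)
  nb .#..#: next=#  (t=2,i=10, bit9=1)
  nb .#...: next=.  (t=1,i=8, bit8=0)
  nb ..###: next=.  (t=1,i=11, bit7=0)
  nb ..##.: next=.  (t=0,i=5, bit6=0)
  nb ..#.#: next=.  (t=0,i=9, bit5=0)
  nb ..#..: next=#  (t=1,i=7, bit4=1)
  nb ...##: next=.  (t=0,i=4, bit3=0)
  nb ...#.: next=#  (t=1,i=6, bit2=1)
  nb ....#: next=#  (t=0,i=3, bit1=1)
  nb .....: next=#  (t=2,i=2, bit0=1)
  bits 10011110100110111100011000010111 = 2661008919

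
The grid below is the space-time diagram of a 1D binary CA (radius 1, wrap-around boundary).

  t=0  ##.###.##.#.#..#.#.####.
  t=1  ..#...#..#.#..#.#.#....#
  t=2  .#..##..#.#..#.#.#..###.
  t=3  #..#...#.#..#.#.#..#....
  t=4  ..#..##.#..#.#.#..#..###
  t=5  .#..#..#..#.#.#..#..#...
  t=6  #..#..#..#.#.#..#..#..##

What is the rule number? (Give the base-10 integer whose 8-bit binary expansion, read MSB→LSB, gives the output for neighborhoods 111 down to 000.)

35

  nb ###: next=.  (t=0,i=4, bit7=0)
  nb ##.: next=.  (t=0,i=1, bit6=0)
  nb #.#: next=#  (t=0,i=2, bit5=1)
  nb #..: next=.  (t=0,i=13, bit4=0)
  nb .##: next=.  (t=0,i=0, bit3=0)
  nb .#.: next=.  (t=0,i=10, bit2=0)
  nb ..#: next=#  (t=0,i=14, bit1=1)
  nb ...: next=#  (t=1,i=4, bit0=1)
  bits 00100011 = 35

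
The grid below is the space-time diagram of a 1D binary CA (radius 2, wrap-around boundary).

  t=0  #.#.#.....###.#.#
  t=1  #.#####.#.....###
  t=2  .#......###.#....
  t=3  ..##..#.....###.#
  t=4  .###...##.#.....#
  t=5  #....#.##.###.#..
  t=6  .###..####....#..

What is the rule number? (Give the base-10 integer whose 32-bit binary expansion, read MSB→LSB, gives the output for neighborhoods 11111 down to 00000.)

  ##### -> .   bit 31 = 0  t=1,i=4
  ####. -> .   bit 30 = 0  t=1,i=5
  ###.# -> .   bit 29 = 0  t=0,i=12
  ###.. -> .   bit 28 = 0  t=4,i=3
  ##.## -> #   bit 27 = 1  t=1,i=1
  ##.#. -> .   bit 26 = 0  t=0,i=1
  ##..# -> .   bit 25 = 0  t=3,i=4
  ##... -> .   bit 24 = 0  t=4,i=4
  #.### -> .   bit 23 = 0  t=1,i=2
  #.##. -> #   bit 22 = 1  t=0,i=16
  #.#.# -> #   bit 21 = 1  t=0,i=2
  #.#.. -> #   bit 20 = 1  t=0,i=4
  #..## -> #   bit 19 = 1  t=3,i=1
  #..#. -> .   bit 18 = 0  t=3,i=5
  #...# -> #   bit 17 = 1  t=4,i=5
  #.... -> #   bit 16 = 1  t=0,i=6
  .#### -> .   bit 15 = 0  t=1,i=3
  .###. -> .   bit 14 = 0  t=0,i=11
  .##.# -> #   bit 13 = 1  t=0,i=0
  .##.. -> #   bit 12 = 1  t=3,i=3
  .#.## -> #   bit 11 = 1  t=0,i=15
  .#.#. -> #   bit 10 = 1  t=0,i=3
  .#..# -> .   bit 9 = 0  t=3,i=0
  .#... -> #   bit 8 = 1  t=0,i=5
  ..### -> .   bit 7 = 0  t=0,i=10
  ..##. -> #   bit 6 = 1  t=3,i=2
  ..#.# -> .   bit 5 = 0  t=4,i=16
  ..#.. -> .   bit 4 = 0  t=2,i=1
  ...## -> .   bit 3 = 0  t=0,i=9
  ...#. -> .   bit 2 = 0  t=2,i=0
  ....# -> #   bit 1 = 1  t=0,i=8
  ..... -> .   bit 0 = 0  t=0,i=7
  bits 00001000011110110011110101000010 = 142294338

142294338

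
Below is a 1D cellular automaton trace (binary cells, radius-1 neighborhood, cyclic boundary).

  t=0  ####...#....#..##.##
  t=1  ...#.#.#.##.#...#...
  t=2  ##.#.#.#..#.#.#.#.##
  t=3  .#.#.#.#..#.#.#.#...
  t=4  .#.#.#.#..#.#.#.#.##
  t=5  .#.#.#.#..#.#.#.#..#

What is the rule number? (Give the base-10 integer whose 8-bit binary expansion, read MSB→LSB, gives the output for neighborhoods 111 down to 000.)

69

  [7] ### => .  t=0,i=0
  [6] ##. => #  t=0,i=3
  [5] #.# => .  t=0,i=17
  [4] #.. => .  t=0,i=4
  [3] .## => .  t=0,i=15
  [2] .#. => #  t=0,i=7
  [1] ..# => .  t=0,i=6
  [0] ... => #  t=0,i=5
  bits 01000101 = 69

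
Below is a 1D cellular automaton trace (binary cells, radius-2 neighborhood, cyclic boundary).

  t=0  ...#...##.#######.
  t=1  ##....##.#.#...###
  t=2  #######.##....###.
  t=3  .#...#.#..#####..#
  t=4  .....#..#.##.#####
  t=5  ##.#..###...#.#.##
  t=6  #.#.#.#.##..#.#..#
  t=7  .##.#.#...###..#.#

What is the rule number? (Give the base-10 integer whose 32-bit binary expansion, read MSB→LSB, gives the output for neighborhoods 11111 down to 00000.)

1596293866

  [31] ##### => .  t=0,i=12
  [30] ####. => #  t=0,i=15
  [29] ###.# => .  t=2,i=6
  [28] ###.. => #  t=0,i=16
  [27] ##.## => #  t=0,i=9
  [26] ##.#. => #  t=1,i=8
  [25] ##..# => #  t=3,i=15
  [24] ##... => #  t=0,i=17
  [23] #.### => .  t=0,i=10
  [22] #.##. => .  t=2,i=8
  [21] #.#.# => #  t=1,i=9
  [20] #.#.. => .  t=1,i=11
  [19] #..## => .  t=3,i=9
  [18] #..#. => #  t=3,i=16
  [17] #...# => .  t=0,i=5
  [16] #.... => #  t=0,i=0
  [15] .#### => #  t=0,i=11
  [14] .###. => .  t=2,i=15
  [13] .##.# => .  t=0,i=8
  [12] .##.. => .  t=2,i=9
  [11] .#.## => .  t=4,i=9
  [10] .#.#. => .  t=1,i=10
  [9] .#..# => #  t=3,i=8
  [8] .#... => .  t=0,i=4
  [7] ..### => #  t=1,i=15
  [6] ..##. => #  t=0,i=7
  [5] ..#.# => #  t=3,i=5
  [4] ..#.. => .  t=0,i=3
  [3] ...## => #  t=0,i=6
  [2] ...#. => .  t=0,i=2
  [1] ....# => #  t=0,i=1
  [0] ..... => .  t=4,i=2
  bits 01011111001001011000001011101010 = 1596293866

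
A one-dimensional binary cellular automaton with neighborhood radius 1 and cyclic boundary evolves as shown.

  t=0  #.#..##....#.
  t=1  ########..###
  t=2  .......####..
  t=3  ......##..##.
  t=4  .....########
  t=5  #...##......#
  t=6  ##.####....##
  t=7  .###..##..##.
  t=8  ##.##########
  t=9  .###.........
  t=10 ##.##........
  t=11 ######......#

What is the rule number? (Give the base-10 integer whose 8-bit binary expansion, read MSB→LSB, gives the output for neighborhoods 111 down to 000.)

  ###|.  b7=0 t=1,i=0
  ##.|#  b6=1 t=0,i=6
  #.#|#  b5=1 t=0,i=1
  #..|#  b4=1 t=0,i=3
  .##|#  b3=1 t=0,i=5
  .#.|#  b2=1 t=0,i=0
  ..#|#  b1=1 t=0,i=4
  ...|.  b0=0 t=0,i=8
  bits 01111110 = 126

126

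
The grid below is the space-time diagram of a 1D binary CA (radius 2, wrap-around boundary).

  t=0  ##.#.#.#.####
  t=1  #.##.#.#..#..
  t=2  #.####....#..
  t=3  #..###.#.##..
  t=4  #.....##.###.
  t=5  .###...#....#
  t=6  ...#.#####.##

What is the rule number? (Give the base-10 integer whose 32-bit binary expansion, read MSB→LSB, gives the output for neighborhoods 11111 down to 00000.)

  #####|.  b31=0 t=0,i=11
  ####.|#  b30=1 t=0,i=0
  ###.#|.  b29=0 t=0,i=1
  ###..|#  b28=1 t=2,i=5
  ##.##|.  b27=0 t=4,i=8
  ##.#.|#  b26=1 t=0,i=2
  ##..#|#  b25=1 t=3,i=11
  ##...|.  b24=0 t=2,i=6
  #.###|.  b23=0 t=0,i=9
  #.##.|#  b22=1 t=1,i=2
  #.#.#|#  b21=1 t=0,i=3
  #.#..|.  b20=0 t=1,i=7
  #..##|.  b19=0 t=3,i=2
  #..#.|.  b18=0 t=1,i=9
  #...#|#  b17=1 t=5,i=5
  #....|#  b16=1 t=2,i=7
  .####|#  b15=1 t=0,i=10
  .###.|.  b14=0 t=3,i=4
  .##.#|#  b13=1 t=1,i=3
  .##..|#  b12=1 t=3,i=10
  .#.##|.  b11=0 t=0,i=8
  .#.#.|.  b10=0 t=0,i=4
  .#..#|.  b9=0 t=1,i=8
  .#...|#  b8=1 t=4,i=1
  ..###|.  b7=0 t=3,i=3
  ..##.|.  b6=0 t=4,i=6
  ..#.#|#  b5=1 t=1,i=0
  ..#..|#  b4=1 t=1,i=10
  ...##|.  b3=0 t=4,i=5
  ...#.|#  b2=1 t=2,i=9
  ....#|.  b1=0 t=2,i=8
  .....|#  b0=1 t=4,i=3
  bits 01010110011000111011000100110101 = 1449374005

1449374005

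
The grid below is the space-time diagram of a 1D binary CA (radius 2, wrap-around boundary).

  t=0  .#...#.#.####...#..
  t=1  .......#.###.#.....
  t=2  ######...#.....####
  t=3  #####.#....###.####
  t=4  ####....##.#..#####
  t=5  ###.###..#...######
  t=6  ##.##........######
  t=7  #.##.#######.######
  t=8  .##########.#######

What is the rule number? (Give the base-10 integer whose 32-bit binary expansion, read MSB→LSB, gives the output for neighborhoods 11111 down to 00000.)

3387531395

  #####|#  b31=1 t=2,i=0
  ####.|#  b30=1 t=0,i=11
  ###.#|.  b29=0 t=1,i=11
  ###..|.  b28=0 t=0,i=12
  ##.##|#  b27=1 t=3,i=14
  ##.#.|.  b26=0 t=1,i=12
  ##..#|.  b25=0 t=5,i=7
  ##...|#  b24=1 t=0,i=13
  #.###|#  b23=1 t=0,i=9
  #.##.|#  b22=1 t=6,i=3
  #.#.#|#  b21=1 t=0,i=7
  #.#..|.  b20=0 t=1,i=13
  #..##|#  b19=1 t=4,i=13
  #..#.|.  b18=0 t=5,i=8
  #...#|.  b17=0 t=0,i=3
  #....|#  b16=1 t=1,i=15
  .####|#  b15=1 t=0,i=10
  .###.|.  b14=0 t=1,i=10
  .##.#|#  b13=1 t=4,i=9
  .##..|.  b12=0 t=6,i=4
  .#.##|.  b11=0 t=0,i=8
  .#.#.|.  b10=0 t=0,i=6
  .#..#|.  b9=0 t=4,i=12
  .#...|.  b8=0 t=0,i=2
  ..###|#  b7=1 t=2,i=15
  ..##.|.  b6=0 t=4,i=8
  ..#.#|.  b5=0 t=0,i=5
  ..#..|.  b4=0 t=0,i=1
  ...##|.  b3=0 t=2,i=14
  ...#.|.  b2=0 t=0,i=0
  ....#|#  b1=1 t=1,i=5
  .....|#  b0=1 t=1,i=0
  bits 11001001111010011010000010000011 = 3387531395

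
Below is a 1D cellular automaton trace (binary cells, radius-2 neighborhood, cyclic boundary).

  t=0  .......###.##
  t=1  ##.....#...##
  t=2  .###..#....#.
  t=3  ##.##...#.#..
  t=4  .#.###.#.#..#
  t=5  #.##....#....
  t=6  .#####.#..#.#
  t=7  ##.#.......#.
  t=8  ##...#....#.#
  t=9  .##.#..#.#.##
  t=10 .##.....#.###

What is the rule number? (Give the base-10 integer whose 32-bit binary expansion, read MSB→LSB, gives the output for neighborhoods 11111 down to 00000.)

  [31] ##### => #  t=6,i=3
  [30] ####. => .  t=1,i=0
  [29] ###.# => .  t=0,i=9
  [28] ###.. => #  t=1,i=1
  [27] ##.## => .  t=0,i=10
  [26] ##.#. => .  t=4,i=6
  [25] ##..# => #  t=2,i=4
  [24] ##... => #  t=0,i=0
  [23] #.### => #  t=4,i=3
  [22] #.##. => #  t=0,i=11
  [21] #.#.# => .  t=4,i=1
  [20] #.#.. => .  t=3,i=10
  [19] #..## => #  t=2,i=0
  [18] #..#. => .  t=2,i=5
  [17] #...# => .  t=1,i=9
  [16] #.... => #  t=0,i=1
  [15] .#### => .  t=1,i=12
  [14] .###. => .  t=0,i=8
  [13] .##.# => #  t=3,i=1
  [12] .##.. => #  t=0,i=12
  [11] .#.## => #  t=4,i=2
  [10] .#.#. => #  t=3,i=9
  [9] .#..# => .  t=2,i=12
  [8] .#... => .  t=1,i=8
  [7] ..### => #  t=0,i=7
  [6] ..##. => .  t=3,i=0
  [5] ..#.# => .  t=3,i=8
  [4] ..#.. => .  t=1,i=7
  [3] ...## => .  t=0,i=6
  [2] ...#. => #  t=1,i=6
  [1] ....# => .  t=0,i=5
  [0] ..... => .  t=0,i=2
  bits 10010011110010010011110010000100 = 2479438980

2479438980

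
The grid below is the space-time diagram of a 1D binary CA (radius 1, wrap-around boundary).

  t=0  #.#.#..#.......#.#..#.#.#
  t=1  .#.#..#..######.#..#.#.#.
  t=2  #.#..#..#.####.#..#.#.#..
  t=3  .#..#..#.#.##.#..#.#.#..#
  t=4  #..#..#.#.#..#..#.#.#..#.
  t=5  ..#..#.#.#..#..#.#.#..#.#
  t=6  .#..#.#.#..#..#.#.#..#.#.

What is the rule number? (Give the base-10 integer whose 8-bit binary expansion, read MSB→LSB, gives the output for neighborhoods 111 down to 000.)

  [7] ### => #  t=1,i=10
  [6] ##. => .  t=0,i=0
  [5] #.# => #  t=0,i=1
  [4] #.. => .  t=0,i=5
  [3] .## => .  t=0,i=24
  [2] .#. => .  t=0,i=2
  [1] ..# => #  t=0,i=6
  [0] ... => #  t=0,i=9
  bits 10100011 = 163

163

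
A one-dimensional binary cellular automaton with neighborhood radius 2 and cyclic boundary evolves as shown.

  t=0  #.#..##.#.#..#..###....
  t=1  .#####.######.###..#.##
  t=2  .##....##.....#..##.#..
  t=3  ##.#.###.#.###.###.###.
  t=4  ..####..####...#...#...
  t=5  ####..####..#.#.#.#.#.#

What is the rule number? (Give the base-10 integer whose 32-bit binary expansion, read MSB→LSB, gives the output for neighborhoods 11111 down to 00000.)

129798095

  [31] ##### => .  t=1,i=3
  [30] ####. => .  t=1,i=4
  [29] ###.# => .  t=1,i=5
  [28] ###.. => .  t=0,i=18
  [27] ##.## => .  t=1,i=0
  [26] ##.#. => #  t=0,i=7
  [25] ##..# => #  t=1,i=17
  [24] ##... => #  t=0,i=19
  [23] #.### => #  t=1,i=1
  [22] #.##. => .  t=1,i=21
  [21] #.#.# => #  t=0,i=8
  [20] #.#.. => #  t=0,i=2
  [19] #..## => #  t=0,i=4
  [18] #..#. => #  t=0,i=12
  [17] #...# => .  t=2,i=22
  [16] #.... => .  t=0,i=20
  [15] .#### => #  t=1,i=2
  [14] .###. => .  t=0,i=17
  [13] .##.# => .  t=0,i=6
  [12] .##.. => .  t=2,i=2
  [11] .#.## => #  t=1,i=20
  [10] .#.#. => #  t=0,i=1
  [9] .#..# => #  t=0,i=3
  [8] .#... => #  t=2,i=21
  [7] ..### => #  t=0,i=16
  [6] ..##. => #  t=0,i=5
  [5] ..#.# => .  t=0,i=0
  [4] ..#.. => .  t=0,i=13
  [3] ...## => #  t=2,i=0
  [2] ...#. => #  t=0,i=22
  [1] ....# => #  t=0,i=21
  [0] ..... => #  t=2,i=11
  bits 00000111101111001000111111001111 = 129798095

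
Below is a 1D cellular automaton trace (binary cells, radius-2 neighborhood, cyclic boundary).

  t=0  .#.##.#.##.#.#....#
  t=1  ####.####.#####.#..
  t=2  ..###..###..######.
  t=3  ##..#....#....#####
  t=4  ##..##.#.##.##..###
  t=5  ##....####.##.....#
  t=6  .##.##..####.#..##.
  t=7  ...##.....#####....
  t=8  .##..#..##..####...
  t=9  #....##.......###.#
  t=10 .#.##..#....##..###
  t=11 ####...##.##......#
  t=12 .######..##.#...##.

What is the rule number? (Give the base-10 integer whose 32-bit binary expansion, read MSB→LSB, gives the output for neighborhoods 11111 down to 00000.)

  ##### -> #   bit 31 = 1  t=1,i=12
  ####. -> #   bit 30 = 1  t=1,i=2
  ###.# -> #   bit 29 = 1  t=1,i=3
  ###.. -> #   bit 28 = 1  t=2,i=4
  ##.## -> #   bit 27 = 1  t=1,i=4
  ##.#. -> #   bit 26 = 1  t=0,i=5
  ##..# -> .   bit 25 = 0  t=2,i=5
  ##... -> #   bit 24 = 1  t=2,i=18
  #.### -> .   bit 23 = 0  t=1,i=5
  #.##. -> #   bit 22 = 1  t=0,i=3
  #.#.# -> #   bit 21 = 1  t=0,i=1
  #.#.. -> #   bit 20 = 1  t=0,i=13
  #..## -> .   bit 19 = 0  t=1,i=18
  #..#. -> .   bit 18 = 0  t=3,i=3
  #...# -> #   bit 17 = 1  t=2,i=0
  #.... -> .   bit 16 = 0  t=0,i=15
  .#### -> .   bit 15 = 0  t=1,i=1
  .###. -> .   bit 14 = 0  t=2,i=3
  .##.# -> .   bit 13 = 0  t=0,i=4
  .##.. -> .   bit 12 = 0  t=4,i=13
  .#.## -> #   bit 11 = 1  t=0,i=2
  .#.#. -> #   bit 10 = 1  t=0,i=0
  .#..# -> #   bit 9 = 1  t=1,i=17
  .#... -> #   bit 8 = 1  t=0,i=14
  ..### -> .   bit 7 = 0  t=1,i=0
  ..##. -> .   bit 6 = 0  t=4,i=4
  ..#.# -> .   bit 5 = 0  t=0,i=18
  ..#.. -> #   bit 4 = 1  t=3,i=4
  ...## -> #   bit 3 = 1  t=2,i=1
  ...#. -> .   bit 2 = 0  t=0,i=17
  ....# -> #   bit 1 = 1  t=0,i=16
  ..... -> .   bit 0 = 0  t=5,i=15
  bits 11111101011100100000111100011010 = 4252110618

4252110618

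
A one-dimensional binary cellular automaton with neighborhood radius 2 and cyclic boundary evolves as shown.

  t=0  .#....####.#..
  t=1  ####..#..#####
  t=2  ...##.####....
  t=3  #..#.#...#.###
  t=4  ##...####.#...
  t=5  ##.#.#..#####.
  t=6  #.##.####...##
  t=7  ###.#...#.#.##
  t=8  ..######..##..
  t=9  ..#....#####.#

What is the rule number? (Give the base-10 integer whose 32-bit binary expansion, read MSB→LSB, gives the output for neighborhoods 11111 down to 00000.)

  ##### -> .   bit 31 = 0  t=1,i=0
  ####. -> .   bit 30 = 0  t=0,i=8
  ###.# -> #   bit 29 = 1  t=0,i=9
  ###.. -> #   bit 28 = 1  t=1,i=3
  ##.## -> #   bit 27 = 1  t=2,i=5
  ##.#. -> #   bit 26 = 1  t=0,i=10
  ##..# -> #   bit 25 = 1  t=1,i=4
  ##... -> .   bit 24 = 0  t=2,i=10
  #.### -> .   bit 23 = 0  t=2,i=6
  #.##. -> #   bit 22 = 1  t=5,i=0
  #.#.# -> #   bit 21 = 1  t=5,i=3
  #.#.. -> #   bit 20 = 1  t=0,i=11
  #..## -> #   bit 19 = 1  t=1,i=8
  #..#. -> .   bit 18 = 0  t=1,i=5
  #...# -> #   bit 17 = 1  t=0,i=13
  #.... -> #   bit 16 = 1  t=0,i=3
  .#### -> .   bit 15 = 0  t=0,i=7
  .###. -> #   bit 14 = 1  t=6,i=13
  .##.# -> .   bit 13 = 0  t=2,i=4
  .##.. -> #   bit 12 = 1  t=4,i=1
  .#.## -> #   bit 11 = 1  t=3,i=10
  .#.#. -> .   bit 10 = 0  t=3,i=4
  .#..# -> #   bit 9 = 1  t=1,i=7
  .#... -> #   bit 8 = 1  t=0,i=2
  ..### -> #   bit 7 = 1  t=0,i=6
  ..##. -> #   bit 6 = 1  t=2,i=3
  ..#.# -> .   bit 5 = 0  t=3,i=3
  ..#.. -> #   bit 4 = 1  t=0,i=1
  ...## -> .   bit 3 = 0  t=0,i=5
  ...#. -> #   bit 2 = 1  t=0,i=0
  ....# -> .   bit 1 = 0  t=0,i=4
  ..... -> #   bit 0 = 1  t=2,i=0
  bits 00111110011110110101101111010101 = 1048271829

1048271829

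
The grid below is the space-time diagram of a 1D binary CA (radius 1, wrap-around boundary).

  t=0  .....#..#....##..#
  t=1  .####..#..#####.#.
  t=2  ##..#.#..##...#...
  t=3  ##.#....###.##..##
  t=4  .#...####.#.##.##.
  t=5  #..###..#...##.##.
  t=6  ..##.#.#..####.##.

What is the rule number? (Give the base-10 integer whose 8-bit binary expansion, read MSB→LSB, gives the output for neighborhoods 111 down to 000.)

75

  [7] ### => .  t=1,i=2
  [6] ##. => #  t=0,i=14
  [5] #.# => .  t=1,i=15
  [4] #.. => .  t=0,i=0
  [3] .## => #  t=0,i=13
  [2] .#. => .  t=0,i=5
  [1] ..# => #  t=0,i=4
  [0] ... => #  t=0,i=1
  bits 01001011 = 75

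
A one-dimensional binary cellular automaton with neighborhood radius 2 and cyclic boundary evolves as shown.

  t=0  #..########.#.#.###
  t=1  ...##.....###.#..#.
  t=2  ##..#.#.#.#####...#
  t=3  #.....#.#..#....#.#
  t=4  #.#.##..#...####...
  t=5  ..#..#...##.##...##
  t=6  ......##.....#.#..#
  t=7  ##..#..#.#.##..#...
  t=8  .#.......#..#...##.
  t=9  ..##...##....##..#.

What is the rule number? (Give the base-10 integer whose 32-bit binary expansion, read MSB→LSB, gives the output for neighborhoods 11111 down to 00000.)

607375750

  nb #####: next=.  (t=0,i=5, bit31=0)
  nb ####.: next=.  (t=0,i=9, bit30=0)
  nb ###.#: next=#  (t=0,i=10, bit29=1)
  nb ###..: next=.  (t=0,i=0, bit28=0)
  nb ##.##: next=.  (t=5,i=11, bit27=0)
  nb ##.#.: next=#  (t=0,i=11, bit26=1)
  nb ##..#: next=.  (t=0,i=1, bit25=0)
  nb ##...: next=.  (t=1,i=5, bit24=0)
  nb #.###: next=.  (t=0,i=16, bit23=0)
  nb #.##.: next=.  (t=3,i=18, bit22=0)
  nb #.#.#: next=#  (t=0,i=12, bit21=1)
  nb #.#..: next=#  (t=1,i=14, bit20=1)
  nb #..##: next=.  (t=0,i=2, bit19=0)
  nb #..#.: next=.  (t=1,i=16, bit18=0)
  nb #...#: next=#  (t=2,i=16, bit17=1)
  nb #....: next=#  (t=1,i=0, bit16=1)
  nb .####: next=#  (t=0,i=4, bit15=1)
  nb .###.: next=#  (t=1,i=11, bit14=1)
  nb .##.#: next=.  (t=5,i=10, bit13=0)
  nb .##..: next=#  (t=1,i=4, bit12=1)
  nb .#.##: next=.  (t=0,i=15, bit11=0)
  nb .#.#.: next=.  (t=0,i=13, bit10=0)
  nb .#..#: next=.  (t=1,i=15, bit9=0)
  nb .#...: next=#  (t=1,i=18, bit8=1)
  nb ..###: next=#  (t=0,i=3, bit7=1)
  nb ..##.: next=.  (t=1,i=3, bit6=0)
  nb ..#.#: next=.  (t=2,i=4, bit5=0)
  nb ..#..: next=.  (t=1,i=17, bit4=0)
  nb ...##: next=.  (t=1,i=2, bit3=0)
  nb ...#.: next=#  (t=3,i=5, bit2=1)
  nb ....#: next=#  (t=1,i=1, bit1=1)
  nb .....: next=.  (t=1,i=7, bit0=0)
  bits 00100100001100111101000110000110 = 607375750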